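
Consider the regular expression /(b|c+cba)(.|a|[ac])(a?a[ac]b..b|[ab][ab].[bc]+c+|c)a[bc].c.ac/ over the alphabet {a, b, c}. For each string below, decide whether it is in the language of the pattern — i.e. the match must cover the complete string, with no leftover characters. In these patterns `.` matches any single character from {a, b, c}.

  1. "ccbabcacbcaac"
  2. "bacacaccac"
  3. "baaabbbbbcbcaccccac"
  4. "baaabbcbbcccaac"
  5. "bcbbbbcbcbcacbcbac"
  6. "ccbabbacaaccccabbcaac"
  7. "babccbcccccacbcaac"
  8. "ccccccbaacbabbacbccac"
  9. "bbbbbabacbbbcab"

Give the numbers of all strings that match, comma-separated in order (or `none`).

1, 2, 3, 5

1 → match
2 → match
3 → match
4 → no match
5 → match
6 → no match
7 → no match
8 → no match
9 → no match — must end with "ac"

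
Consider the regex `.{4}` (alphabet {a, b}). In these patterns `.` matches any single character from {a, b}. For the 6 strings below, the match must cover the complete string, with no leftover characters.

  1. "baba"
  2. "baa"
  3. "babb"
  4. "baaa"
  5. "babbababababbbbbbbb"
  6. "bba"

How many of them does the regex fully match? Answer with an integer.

3

1. "baba" → match
2. "baa" → no match
3. "babb" → match
4. "baaa" → match
5 → no match
6. "bba" → no match
Total matched: 3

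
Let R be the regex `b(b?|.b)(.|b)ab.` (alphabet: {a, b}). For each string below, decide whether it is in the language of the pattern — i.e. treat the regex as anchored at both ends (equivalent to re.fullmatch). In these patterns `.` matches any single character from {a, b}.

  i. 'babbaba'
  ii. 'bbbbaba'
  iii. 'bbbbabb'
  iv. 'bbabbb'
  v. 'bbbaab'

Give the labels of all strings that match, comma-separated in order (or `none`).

i, ii, iii

i → match
ii → match
iii → match
iv → no match
v → no match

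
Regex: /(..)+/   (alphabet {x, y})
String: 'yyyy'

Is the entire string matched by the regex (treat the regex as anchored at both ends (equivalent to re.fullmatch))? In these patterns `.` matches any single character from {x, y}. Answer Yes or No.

Yes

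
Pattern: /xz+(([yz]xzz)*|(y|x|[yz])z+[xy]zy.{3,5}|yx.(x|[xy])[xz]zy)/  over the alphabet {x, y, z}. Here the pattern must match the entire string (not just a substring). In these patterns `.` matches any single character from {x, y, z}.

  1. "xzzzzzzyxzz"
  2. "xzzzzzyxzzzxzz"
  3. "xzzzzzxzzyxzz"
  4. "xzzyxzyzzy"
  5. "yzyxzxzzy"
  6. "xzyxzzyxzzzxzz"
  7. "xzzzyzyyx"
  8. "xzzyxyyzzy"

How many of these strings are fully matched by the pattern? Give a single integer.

1 → match
2 → match
3 → match
4 → match
5 → no match — must start with "xz"
6 → match
7 → no match
8 → match
Total matched: 6

6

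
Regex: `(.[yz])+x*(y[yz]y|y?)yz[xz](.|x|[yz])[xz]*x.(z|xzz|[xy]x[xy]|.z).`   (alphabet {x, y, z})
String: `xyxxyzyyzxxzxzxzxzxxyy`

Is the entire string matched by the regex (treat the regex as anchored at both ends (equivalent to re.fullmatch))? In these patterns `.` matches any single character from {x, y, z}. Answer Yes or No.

Yes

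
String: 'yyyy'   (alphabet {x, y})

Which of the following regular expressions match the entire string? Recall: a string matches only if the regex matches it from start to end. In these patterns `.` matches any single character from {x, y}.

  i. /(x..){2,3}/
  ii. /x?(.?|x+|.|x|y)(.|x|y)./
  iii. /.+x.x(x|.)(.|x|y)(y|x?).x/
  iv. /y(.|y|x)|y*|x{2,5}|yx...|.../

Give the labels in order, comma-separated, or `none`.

iv

i → no match — must start with 'x'
ii → no match
iii → no match — must end with 'x'
iv → match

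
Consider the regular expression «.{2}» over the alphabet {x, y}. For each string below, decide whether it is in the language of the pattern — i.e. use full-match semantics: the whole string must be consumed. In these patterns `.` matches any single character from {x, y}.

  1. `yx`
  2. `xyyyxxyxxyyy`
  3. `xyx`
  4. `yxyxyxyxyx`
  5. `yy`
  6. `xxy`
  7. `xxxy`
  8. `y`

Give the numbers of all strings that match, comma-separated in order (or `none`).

1 → match
2 → no match
3 → no match
4 → no match
5 → match
6 → no match
7 → no match
8 → no match

1, 5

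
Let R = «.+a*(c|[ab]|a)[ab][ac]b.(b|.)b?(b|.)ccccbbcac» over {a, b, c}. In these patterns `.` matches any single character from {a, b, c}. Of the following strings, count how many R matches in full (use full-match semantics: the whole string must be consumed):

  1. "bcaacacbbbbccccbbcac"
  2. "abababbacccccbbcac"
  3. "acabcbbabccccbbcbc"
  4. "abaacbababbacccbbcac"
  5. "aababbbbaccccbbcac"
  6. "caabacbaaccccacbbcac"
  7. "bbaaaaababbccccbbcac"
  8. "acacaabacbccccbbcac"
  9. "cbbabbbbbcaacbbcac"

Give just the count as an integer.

1 → match
2 → match
3 → no match — must end with "ccccbbcac"
4 → no match — must end with "ccccbbcac"
5 → match
6 → no match — must end with "ccccbbcac"
7 → match
8 → match
9 → no match — must end with "ccccbbcac"
Total matched: 5

5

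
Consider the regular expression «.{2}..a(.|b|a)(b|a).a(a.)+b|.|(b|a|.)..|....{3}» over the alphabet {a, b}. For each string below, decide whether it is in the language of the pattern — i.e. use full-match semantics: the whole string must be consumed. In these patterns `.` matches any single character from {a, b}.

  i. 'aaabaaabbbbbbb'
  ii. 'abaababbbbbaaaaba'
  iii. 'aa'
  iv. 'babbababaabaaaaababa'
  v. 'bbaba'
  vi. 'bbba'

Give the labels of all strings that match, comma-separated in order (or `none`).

i → no match
ii → no match
iii. 'aa' → no match
iv → no match
v. 'bbaba' → no match
vi. 'bbba' → no match

none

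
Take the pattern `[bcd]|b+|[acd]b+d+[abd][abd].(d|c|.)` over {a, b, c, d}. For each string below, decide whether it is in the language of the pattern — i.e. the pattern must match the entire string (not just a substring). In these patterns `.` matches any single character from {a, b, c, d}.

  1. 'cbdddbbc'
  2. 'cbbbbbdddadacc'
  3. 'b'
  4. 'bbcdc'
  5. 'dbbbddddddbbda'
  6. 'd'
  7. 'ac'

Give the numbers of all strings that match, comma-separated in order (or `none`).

1, 3, 5, 6

1 → match
2 → no match
3 → match
4 → no match
5 → match
6 → match
7 → no match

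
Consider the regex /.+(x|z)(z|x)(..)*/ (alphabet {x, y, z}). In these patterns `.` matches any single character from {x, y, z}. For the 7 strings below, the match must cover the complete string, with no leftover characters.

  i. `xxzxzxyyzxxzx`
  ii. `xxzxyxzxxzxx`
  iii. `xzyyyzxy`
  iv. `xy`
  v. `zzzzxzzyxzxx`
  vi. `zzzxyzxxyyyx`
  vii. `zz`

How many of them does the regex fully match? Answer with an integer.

4

i → match
ii → match
iii → no match
iv → no match
v → match
vi → match
vii → no match
Total matched: 4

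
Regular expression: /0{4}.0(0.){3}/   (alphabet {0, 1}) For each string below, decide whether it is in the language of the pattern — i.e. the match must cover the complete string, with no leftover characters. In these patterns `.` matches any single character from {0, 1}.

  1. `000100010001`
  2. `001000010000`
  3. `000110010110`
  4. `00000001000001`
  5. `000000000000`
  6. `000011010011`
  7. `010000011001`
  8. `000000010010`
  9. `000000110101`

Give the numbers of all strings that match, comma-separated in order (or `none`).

1. `000100010001` → no match
2. `001000010000` → no match
3. `000110010110` → no match
4 → no match
5. `000000000000` → match
6. `000011010011` → no match
7. `010000011001` → no match
8. `000000010010` → no match
9. `000000110101` → no match

5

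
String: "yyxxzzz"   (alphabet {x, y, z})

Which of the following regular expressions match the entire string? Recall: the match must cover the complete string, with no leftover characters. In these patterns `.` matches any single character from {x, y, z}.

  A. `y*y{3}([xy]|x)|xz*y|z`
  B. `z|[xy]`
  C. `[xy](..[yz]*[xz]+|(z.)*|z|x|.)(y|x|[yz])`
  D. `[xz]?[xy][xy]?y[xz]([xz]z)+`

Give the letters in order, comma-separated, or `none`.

C, D

A → no match
B → no match
C → match
D → match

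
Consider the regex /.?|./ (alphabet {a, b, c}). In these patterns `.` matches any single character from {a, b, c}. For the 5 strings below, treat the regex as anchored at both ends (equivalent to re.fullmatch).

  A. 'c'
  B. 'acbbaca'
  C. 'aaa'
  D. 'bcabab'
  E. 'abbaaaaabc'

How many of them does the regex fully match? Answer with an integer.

A → match
B → no match
C → no match
D → no match
E → no match
Total matched: 1

1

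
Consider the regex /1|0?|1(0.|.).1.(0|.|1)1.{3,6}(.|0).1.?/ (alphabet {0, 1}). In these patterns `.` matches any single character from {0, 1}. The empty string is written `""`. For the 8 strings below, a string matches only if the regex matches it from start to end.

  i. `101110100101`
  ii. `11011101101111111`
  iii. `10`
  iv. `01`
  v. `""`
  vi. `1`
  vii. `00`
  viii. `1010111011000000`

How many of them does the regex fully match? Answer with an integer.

i → no match
ii → no match
iii → no match
iv → no match
v → match
vi → match
vii → no match
viii → no match
Total matched: 2

2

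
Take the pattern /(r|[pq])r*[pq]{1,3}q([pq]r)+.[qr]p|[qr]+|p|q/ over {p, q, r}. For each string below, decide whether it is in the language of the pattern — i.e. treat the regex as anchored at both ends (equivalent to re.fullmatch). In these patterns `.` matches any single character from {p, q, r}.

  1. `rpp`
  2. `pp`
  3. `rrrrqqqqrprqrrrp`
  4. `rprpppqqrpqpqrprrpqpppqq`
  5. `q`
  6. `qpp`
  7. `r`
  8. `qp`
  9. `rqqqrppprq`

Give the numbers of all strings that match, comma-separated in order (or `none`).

1 → no match
2 → no match
3 → match
4 → no match
5 → match
6 → no match
7 → match
8 → no match
9 → no match

3, 5, 7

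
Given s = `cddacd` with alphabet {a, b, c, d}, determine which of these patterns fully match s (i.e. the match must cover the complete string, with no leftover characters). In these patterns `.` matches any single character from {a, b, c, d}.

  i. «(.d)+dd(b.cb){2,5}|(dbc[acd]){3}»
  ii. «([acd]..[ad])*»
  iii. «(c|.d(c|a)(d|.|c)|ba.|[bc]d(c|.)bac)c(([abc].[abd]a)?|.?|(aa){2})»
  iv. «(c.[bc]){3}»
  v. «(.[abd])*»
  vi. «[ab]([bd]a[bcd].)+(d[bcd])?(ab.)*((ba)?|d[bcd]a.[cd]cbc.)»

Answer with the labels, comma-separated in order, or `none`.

i → no match
ii → no match
iii → no match
iv → no match
v → match
vi → no match

v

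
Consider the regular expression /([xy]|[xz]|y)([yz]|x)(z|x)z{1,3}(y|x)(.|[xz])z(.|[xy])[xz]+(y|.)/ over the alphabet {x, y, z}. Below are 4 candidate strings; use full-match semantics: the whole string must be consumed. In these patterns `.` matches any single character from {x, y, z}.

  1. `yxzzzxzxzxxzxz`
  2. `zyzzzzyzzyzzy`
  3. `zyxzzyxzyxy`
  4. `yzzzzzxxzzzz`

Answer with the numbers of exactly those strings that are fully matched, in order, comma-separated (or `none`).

2, 3, 4

1 → no match
2 → match
3 → match
4 → match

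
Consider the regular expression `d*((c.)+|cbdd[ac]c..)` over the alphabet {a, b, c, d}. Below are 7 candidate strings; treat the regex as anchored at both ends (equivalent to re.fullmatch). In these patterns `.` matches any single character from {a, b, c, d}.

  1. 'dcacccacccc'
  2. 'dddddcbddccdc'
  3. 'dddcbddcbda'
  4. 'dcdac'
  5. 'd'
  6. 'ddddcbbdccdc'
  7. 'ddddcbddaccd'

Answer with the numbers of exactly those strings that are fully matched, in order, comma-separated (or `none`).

1, 2, 7

1 → match
2 → match
3 → no match
4 → no match
5 → no match
6 → no match
7 → match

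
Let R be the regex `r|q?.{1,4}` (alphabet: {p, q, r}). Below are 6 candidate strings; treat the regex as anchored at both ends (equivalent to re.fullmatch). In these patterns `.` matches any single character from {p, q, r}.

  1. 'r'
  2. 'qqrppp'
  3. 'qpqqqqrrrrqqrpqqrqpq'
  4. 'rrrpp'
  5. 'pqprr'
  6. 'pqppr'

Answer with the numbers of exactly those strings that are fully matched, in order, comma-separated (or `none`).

1

1. 'r' → match
2. 'qqrppp' → no match
3 → no match
4. 'rrrpp' → no match
5. 'pqprr' → no match
6. 'pqppr' → no match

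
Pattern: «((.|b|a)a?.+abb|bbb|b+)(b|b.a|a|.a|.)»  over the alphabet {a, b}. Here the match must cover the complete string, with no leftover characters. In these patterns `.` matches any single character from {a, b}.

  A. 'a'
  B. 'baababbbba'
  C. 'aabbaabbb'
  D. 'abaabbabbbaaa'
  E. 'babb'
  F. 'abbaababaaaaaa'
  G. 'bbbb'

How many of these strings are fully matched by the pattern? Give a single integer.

3

A. 'a' → no match
B. 'baababbbba' → match
C. 'aabbaabbb' → match
D → no match
E. 'babb' → no match
F → no match
G. 'bbbb' → match
Total matched: 3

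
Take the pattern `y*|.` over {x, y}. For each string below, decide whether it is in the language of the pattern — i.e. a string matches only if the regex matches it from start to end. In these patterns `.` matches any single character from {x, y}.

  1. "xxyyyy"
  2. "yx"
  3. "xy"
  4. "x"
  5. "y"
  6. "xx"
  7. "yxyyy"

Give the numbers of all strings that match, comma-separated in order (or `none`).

1 → no match
2 → no match
3 → no match
4 → match
5 → match
6 → no match
7 → no match

4, 5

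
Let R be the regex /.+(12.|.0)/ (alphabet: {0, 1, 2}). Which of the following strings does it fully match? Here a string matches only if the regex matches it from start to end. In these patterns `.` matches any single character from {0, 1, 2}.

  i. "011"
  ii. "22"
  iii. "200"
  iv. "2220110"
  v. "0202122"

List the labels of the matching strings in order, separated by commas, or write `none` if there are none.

iii, iv, v

i → no match
ii → no match
iii → match
iv → match
v → match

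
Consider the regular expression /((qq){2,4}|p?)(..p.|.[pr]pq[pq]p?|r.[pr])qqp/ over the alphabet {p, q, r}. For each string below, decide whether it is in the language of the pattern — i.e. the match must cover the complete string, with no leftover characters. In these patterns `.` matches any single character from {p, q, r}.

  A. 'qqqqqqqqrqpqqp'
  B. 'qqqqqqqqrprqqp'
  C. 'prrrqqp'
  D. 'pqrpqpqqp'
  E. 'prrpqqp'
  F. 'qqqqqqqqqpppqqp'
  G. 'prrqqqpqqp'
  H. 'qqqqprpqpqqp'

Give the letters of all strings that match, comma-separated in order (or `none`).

A → match
B → match
C. 'prrrqqp' → match
D. 'pqrpqpqqp' → match
E. 'prrpqqp' → match
F → match
G. 'prrqqqpqqp' → no match
H. 'qqqqprpqpqqp' → match

A, B, C, D, E, F, H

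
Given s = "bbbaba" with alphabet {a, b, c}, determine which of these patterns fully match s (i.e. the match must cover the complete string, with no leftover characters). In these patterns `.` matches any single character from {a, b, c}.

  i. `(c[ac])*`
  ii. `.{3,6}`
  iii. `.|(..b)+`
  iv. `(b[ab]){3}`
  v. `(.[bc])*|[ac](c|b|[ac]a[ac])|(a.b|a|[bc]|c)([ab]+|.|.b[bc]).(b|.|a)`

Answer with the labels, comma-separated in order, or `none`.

i → no match
ii → match
iii → no match
iv → match
v → match

ii, iv, v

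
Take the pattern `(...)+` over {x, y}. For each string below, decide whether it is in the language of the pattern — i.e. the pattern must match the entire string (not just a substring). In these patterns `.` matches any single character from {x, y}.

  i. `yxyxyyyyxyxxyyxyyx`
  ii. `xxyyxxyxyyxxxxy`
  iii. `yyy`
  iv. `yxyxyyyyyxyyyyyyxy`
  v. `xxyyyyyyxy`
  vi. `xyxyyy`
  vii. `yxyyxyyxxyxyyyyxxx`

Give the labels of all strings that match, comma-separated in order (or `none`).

i → match
ii → match
iii. `yyy` → match
iv → match
v. `xxyyyyyyxy` → no match
vi. `xyxyyy` → match
vii → match

i, ii, iii, iv, vi, vii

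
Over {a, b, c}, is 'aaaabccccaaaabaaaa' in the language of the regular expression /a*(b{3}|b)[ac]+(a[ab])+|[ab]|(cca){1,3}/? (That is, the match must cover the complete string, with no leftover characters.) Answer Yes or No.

Yes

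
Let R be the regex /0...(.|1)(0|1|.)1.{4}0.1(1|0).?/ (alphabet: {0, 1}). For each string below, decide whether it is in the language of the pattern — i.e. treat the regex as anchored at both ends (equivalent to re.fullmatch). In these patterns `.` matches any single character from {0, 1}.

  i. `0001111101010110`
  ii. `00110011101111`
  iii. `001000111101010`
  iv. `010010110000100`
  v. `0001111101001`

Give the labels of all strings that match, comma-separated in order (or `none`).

i → no match
ii → no match
iii → no match
iv → no match
v → no match

none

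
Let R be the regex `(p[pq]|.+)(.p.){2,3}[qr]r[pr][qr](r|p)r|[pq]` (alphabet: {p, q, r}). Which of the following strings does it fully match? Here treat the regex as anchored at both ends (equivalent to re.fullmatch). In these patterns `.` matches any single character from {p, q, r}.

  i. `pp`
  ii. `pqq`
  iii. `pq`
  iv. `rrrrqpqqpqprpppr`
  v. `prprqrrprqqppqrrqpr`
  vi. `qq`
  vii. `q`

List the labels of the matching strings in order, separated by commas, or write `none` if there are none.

vii

i → no match
ii → no match
iii → no match
iv → no match
v → no match
vi → no match
vii → match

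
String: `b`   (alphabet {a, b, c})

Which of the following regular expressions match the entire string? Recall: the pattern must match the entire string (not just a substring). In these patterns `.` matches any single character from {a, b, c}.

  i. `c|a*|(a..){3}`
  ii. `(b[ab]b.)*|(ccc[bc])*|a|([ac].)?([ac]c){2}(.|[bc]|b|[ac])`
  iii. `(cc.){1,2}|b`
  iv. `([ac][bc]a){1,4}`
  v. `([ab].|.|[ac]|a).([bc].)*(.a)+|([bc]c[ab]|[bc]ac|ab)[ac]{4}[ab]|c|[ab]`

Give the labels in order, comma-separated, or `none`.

iii, v

i → no match
ii → no match
iii → match
iv → no match — must end with `a`
v → match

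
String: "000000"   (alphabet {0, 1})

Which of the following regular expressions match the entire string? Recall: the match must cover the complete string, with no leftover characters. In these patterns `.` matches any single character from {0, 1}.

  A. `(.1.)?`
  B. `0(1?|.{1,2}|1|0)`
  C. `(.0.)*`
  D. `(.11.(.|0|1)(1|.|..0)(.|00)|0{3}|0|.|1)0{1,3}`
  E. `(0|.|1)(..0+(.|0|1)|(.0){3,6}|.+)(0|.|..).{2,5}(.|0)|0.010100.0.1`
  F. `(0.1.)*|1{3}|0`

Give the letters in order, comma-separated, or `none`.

C, D, E

A → no match
B → no match
C → match
D → match
E → match
F → no match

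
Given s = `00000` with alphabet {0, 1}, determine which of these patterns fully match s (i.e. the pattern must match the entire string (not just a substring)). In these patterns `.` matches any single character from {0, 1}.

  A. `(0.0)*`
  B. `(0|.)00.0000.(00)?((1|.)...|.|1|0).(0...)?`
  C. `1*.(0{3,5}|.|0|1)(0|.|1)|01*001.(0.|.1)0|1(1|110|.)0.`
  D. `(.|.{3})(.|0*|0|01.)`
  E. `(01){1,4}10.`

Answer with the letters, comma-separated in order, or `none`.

A → no match
B → no match
C → match
D → match
E → no match — must start with `01`

C, D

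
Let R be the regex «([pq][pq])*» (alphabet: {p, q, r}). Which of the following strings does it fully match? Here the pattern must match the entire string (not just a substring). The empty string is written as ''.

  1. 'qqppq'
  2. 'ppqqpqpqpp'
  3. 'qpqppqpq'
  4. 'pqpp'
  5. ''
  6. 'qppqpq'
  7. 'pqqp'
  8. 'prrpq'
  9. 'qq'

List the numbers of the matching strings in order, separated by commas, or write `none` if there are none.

1 → no match
2 → match
3 → match
4 → match
5 → match
6 → match
7 → match
8 → no match
9 → match

2, 3, 4, 5, 6, 7, 9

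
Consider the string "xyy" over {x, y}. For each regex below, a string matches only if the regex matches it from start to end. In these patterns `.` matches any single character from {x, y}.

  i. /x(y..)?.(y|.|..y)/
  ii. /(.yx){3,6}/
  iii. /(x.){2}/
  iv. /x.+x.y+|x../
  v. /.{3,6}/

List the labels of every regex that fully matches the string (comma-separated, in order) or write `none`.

i → match
ii → no match — must end with "yx"
iii → no match
iv → match
v → match

i, iv, v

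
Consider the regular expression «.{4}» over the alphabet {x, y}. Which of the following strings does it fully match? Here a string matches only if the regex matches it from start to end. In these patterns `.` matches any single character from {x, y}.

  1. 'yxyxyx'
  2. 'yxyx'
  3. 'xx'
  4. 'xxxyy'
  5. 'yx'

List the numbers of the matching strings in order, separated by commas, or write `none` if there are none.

1 → no match
2 → match
3 → no match
4 → no match
5 → no match

2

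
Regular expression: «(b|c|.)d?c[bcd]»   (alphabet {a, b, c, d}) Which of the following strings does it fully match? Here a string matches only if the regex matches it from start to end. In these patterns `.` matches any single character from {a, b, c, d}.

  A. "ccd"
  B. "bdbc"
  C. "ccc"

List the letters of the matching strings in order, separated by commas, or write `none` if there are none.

A → match
B → no match
C → match

A, C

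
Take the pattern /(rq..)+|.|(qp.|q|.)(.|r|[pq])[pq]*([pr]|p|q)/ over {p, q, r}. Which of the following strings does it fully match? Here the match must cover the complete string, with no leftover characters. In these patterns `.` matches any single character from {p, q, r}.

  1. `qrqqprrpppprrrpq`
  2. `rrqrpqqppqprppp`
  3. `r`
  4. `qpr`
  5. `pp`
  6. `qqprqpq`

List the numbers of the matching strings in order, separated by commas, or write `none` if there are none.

1 → no match
2 → no match
3 → match
4 → match
5 → no match
6 → no match

3, 4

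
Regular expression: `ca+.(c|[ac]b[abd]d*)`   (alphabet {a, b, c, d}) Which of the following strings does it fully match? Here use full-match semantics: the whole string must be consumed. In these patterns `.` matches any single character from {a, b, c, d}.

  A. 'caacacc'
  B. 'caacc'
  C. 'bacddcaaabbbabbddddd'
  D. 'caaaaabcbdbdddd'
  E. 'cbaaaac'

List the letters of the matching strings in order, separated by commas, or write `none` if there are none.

B

A → no match
B → match
C → no match — must start with 'ca'
D → no match
E → no match — must start with 'ca'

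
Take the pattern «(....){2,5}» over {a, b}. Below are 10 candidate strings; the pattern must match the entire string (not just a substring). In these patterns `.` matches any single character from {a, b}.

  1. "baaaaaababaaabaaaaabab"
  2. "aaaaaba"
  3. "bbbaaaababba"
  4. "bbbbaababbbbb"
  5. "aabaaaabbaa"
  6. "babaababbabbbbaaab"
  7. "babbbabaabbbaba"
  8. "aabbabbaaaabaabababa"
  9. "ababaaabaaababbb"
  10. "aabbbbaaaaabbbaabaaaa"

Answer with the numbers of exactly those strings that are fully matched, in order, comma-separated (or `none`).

1 → no match
2 → no match
3 → match
4 → no match
5 → no match
6 → no match
7 → no match
8 → match
9 → match
10 → no match

3, 8, 9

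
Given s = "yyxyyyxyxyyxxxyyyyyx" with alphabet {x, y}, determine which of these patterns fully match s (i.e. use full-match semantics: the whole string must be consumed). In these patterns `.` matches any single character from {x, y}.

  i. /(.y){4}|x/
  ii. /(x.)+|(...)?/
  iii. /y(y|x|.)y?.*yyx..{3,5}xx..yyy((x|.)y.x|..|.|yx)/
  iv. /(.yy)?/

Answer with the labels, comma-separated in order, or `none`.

iii

i → no match
ii → no match
iii → match
iv → no match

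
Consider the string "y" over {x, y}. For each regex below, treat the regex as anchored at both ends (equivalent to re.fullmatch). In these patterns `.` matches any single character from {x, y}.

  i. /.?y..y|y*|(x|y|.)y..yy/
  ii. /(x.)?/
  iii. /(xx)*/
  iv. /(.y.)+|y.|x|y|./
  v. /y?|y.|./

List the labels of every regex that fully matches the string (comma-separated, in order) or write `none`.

i → match
ii → no match
iii → no match
iv → match
v → match

i, iv, v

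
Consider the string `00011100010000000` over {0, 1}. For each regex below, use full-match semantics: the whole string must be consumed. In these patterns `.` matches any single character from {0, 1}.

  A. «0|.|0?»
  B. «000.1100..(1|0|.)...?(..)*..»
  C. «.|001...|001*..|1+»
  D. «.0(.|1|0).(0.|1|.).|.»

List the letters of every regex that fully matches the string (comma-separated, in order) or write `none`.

A → no match
B → match
C → no match
D → no match

B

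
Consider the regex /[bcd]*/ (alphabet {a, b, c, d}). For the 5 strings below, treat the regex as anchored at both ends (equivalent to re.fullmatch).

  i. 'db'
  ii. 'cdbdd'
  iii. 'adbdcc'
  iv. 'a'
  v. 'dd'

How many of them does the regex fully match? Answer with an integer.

3

i → match
ii → match
iii → no match
iv → no match
v → match
Total matched: 3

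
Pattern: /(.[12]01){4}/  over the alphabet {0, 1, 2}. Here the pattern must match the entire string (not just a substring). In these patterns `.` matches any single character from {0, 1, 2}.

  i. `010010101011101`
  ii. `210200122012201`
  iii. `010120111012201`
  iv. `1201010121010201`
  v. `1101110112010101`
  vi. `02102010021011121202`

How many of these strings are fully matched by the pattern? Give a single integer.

i → no match
ii → no match
iii → no match
iv → match
v → match
vi → no match — must end with `01`
Total matched: 2

2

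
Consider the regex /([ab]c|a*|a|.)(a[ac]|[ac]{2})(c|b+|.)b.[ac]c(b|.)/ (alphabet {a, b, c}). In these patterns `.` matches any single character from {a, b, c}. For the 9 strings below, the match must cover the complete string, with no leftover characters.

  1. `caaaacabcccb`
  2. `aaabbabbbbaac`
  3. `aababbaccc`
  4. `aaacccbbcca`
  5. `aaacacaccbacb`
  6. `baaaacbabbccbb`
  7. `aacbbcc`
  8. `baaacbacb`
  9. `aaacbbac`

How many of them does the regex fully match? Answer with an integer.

1

1 → no match
2 → no match
3 → no match
4 → match
5 → no match
6 → no match
7 → no match
8 → no match
9 → no match
Total matched: 1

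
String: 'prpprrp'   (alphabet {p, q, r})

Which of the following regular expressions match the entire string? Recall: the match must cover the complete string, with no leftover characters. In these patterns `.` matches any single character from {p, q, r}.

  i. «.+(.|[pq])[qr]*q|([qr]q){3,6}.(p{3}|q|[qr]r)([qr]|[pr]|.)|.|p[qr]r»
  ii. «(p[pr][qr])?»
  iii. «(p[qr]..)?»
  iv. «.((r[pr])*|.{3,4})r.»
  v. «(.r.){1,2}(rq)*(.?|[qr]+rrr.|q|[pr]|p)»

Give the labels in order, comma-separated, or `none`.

iv, v

i → no match
ii → no match
iii → no match
iv → match
v → match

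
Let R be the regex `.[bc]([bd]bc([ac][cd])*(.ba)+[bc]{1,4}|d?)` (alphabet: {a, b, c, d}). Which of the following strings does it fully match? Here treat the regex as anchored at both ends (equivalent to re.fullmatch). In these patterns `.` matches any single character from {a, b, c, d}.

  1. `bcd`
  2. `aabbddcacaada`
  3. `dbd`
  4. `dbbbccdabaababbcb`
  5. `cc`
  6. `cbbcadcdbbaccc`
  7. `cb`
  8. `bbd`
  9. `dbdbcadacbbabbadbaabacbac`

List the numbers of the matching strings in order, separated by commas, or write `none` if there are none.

1, 3, 4, 5, 7, 8, 9

1 → match
2 → no match
3 → match
4 → match
5 → match
6 → no match
7 → match
8 → match
9 → match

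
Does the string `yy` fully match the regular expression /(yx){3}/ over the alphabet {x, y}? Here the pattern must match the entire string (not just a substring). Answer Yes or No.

No

Every match must start with `yx`, but `yy` does not.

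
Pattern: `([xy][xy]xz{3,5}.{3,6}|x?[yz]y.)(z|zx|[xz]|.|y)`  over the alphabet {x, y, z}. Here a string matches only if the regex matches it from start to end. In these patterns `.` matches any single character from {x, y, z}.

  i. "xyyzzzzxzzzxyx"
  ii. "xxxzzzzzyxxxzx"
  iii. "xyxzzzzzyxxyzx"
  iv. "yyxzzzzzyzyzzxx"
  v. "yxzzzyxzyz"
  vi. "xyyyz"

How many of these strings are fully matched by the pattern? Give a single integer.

i → no match
ii → match
iii → match
iv → match
v → no match
vi → match
Total matched: 4

4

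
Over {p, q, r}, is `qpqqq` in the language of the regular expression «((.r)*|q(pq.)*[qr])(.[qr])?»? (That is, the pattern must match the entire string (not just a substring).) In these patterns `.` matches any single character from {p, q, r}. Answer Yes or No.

Yes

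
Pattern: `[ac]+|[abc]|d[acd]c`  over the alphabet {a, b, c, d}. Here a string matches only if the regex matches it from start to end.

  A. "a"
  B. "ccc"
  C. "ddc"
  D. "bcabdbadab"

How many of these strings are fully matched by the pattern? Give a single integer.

A → match
B → match
C → match
D → no match
Total matched: 3

3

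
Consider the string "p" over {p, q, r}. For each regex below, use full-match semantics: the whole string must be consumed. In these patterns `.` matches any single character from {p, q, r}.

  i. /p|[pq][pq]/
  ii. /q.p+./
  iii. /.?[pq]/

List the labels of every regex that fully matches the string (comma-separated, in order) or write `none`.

i, iii

i → match
ii → no match — must start with "q"
iii → match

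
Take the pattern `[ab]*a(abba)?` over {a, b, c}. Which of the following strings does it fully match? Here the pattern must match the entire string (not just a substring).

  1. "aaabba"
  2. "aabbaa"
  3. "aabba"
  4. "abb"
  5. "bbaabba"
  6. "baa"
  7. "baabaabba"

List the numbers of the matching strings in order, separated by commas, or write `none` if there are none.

1, 2, 3, 5, 6, 7

1 → match
2 → match
3 → match
4 → no match
5 → match
6 → match
7 → match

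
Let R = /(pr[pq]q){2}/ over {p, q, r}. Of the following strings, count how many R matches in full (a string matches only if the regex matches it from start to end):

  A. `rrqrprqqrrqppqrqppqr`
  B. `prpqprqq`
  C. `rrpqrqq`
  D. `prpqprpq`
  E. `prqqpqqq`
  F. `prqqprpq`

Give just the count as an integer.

A → no match — must start with `pr`
B. `prpqprqq` → match
C. `rrpqrqq` → no match — must start with `pr`
D. `prpqprpq` → match
E. `prqqpqqq` → no match
F. `prqqprpq` → match
Total matched: 3

3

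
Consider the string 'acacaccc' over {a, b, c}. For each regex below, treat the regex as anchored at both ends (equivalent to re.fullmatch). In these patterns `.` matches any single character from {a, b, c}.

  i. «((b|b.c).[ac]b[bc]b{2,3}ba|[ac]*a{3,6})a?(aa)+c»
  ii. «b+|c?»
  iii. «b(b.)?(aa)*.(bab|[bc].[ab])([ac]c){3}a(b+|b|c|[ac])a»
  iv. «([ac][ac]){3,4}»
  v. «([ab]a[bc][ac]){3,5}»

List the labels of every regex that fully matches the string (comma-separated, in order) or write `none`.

iv

i → no match — must end with 'aac'
ii → no match
iii → no match — must start with 'b'
iv → match
v → no match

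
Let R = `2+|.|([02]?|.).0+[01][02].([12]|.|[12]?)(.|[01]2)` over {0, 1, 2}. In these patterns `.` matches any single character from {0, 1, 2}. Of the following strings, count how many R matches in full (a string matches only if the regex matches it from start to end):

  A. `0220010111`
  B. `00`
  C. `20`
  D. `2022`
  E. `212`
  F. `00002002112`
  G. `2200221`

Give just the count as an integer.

A → no match
B → no match
C → no match
D → no match
E → no match
F → no match
G → match
Total matched: 1

1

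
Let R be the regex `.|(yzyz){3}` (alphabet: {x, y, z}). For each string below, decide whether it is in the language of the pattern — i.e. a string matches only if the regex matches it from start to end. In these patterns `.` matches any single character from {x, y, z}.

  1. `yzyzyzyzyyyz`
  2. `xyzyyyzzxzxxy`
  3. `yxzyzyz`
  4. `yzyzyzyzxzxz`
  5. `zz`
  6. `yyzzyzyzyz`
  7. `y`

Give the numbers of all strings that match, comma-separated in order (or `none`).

1 → no match
2 → no match
3 → no match
4 → no match
5 → no match
6 → no match
7 → match

7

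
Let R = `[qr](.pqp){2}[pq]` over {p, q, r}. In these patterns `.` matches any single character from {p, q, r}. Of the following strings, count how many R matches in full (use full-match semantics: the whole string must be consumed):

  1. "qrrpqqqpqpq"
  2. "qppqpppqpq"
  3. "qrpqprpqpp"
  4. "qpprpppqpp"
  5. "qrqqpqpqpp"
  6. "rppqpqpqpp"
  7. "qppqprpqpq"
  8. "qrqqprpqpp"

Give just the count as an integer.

1 → no match
2 → match
3 → match
4 → no match
5 → no match
6 → match
7 → match
8 → no match
Total matched: 4

4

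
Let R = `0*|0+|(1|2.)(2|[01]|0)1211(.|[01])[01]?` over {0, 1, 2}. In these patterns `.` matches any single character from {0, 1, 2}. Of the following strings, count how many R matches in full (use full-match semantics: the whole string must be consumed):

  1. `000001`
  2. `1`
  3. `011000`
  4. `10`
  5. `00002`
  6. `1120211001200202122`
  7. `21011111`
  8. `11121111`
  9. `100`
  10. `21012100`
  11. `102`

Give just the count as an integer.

1

1 → no match
2 → no match
3 → no match
4 → no match
5 → no match
6 → no match
7 → no match
8 → match
9 → no match
10 → no match
11 → no match
Total matched: 1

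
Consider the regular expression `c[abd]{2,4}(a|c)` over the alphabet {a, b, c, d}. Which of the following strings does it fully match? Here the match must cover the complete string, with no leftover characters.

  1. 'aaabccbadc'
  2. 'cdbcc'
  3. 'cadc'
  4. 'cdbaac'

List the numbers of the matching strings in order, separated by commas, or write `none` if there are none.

3, 4

1 → no match — must start with 'c'
2 → no match
3 → match
4 → match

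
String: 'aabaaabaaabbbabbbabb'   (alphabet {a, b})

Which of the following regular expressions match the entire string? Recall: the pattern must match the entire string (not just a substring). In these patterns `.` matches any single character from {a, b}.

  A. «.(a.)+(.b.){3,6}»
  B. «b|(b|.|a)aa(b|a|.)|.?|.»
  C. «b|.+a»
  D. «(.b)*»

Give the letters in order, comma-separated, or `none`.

A → match
B → no match
C → no match
D → no match

A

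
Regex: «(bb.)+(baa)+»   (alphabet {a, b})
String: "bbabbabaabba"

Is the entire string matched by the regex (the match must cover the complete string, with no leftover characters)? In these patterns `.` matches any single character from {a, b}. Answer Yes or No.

No

Every match must end with "baa", but "bbabbabaabba" does not.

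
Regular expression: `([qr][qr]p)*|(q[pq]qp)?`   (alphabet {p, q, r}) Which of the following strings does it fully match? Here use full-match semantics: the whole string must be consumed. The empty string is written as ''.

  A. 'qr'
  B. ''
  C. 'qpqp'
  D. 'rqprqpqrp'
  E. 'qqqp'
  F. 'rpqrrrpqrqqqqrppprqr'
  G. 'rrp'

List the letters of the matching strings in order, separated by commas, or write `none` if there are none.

B, C, D, E, G

A → no match
B → match
C → match
D → match
E → match
F → no match
G → match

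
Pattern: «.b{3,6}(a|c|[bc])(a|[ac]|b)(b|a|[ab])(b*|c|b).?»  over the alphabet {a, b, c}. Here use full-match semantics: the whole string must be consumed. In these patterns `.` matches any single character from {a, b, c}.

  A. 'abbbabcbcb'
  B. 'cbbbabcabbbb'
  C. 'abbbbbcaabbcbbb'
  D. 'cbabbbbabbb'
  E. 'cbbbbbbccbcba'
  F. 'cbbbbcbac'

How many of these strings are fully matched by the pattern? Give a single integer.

1

A → no match
B → no match
C → no match
D → no match
E → no match
F → match
Total matched: 1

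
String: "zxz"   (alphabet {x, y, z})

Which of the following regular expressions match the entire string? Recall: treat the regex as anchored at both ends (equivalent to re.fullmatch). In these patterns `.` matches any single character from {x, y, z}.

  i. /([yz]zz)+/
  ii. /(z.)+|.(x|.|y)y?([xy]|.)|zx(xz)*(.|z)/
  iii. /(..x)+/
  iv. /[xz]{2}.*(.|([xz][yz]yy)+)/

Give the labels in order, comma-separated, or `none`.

i → no match — must end with "zz"
ii → match
iii → no match — must end with "x"
iv → match

ii, iv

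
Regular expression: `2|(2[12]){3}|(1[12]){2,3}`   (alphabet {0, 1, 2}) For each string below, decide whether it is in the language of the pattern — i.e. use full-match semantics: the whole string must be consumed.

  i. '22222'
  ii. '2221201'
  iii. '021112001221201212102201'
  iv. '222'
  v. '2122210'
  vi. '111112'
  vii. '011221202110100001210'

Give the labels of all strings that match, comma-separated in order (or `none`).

vi

i → no match
ii → no match
iii → no match
iv → no match
v → no match
vi → match
vii → no match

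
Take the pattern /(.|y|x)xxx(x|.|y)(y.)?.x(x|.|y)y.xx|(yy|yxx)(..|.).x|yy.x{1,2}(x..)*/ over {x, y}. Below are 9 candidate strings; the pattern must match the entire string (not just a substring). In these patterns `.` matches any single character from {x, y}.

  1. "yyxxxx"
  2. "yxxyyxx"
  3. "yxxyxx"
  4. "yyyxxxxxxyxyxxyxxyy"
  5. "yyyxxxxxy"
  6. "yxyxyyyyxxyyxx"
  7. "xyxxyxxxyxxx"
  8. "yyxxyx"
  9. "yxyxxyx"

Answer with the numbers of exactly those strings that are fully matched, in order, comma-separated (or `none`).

1, 2, 3, 4, 8

1 → match
2 → match
3 → match
4 → match
5 → no match
6 → no match
7 → no match
8 → match
9 → no match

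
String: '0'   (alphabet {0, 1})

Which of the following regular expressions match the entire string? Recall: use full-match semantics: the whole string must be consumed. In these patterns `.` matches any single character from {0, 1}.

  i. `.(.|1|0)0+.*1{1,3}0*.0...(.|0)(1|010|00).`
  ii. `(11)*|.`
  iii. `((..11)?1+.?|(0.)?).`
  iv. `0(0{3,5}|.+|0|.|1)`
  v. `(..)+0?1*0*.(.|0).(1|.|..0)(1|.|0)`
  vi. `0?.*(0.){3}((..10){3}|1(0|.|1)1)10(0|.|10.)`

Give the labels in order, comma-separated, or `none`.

ii, iii

i → no match
ii → match
iii → match
iv → no match
v → no match
vi → no match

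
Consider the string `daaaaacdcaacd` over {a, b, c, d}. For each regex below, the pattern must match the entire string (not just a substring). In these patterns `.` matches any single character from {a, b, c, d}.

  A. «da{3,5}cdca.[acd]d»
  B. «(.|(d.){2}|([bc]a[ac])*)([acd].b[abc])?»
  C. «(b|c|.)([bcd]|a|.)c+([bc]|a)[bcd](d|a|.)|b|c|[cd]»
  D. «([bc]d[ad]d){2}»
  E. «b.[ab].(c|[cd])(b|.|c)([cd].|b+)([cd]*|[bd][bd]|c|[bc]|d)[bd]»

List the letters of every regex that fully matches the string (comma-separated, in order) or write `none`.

A

A → match
B → no match
C → no match
D → no match
E → no match — must start with `b`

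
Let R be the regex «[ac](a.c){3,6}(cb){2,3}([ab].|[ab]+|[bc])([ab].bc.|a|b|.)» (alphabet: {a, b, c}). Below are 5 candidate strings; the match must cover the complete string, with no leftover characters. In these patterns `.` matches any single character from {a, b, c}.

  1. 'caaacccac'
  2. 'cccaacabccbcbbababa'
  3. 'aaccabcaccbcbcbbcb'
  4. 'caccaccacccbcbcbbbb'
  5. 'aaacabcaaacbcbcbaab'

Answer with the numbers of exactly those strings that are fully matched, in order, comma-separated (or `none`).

4

1. 'caaacccac' → no match
2 → no match
3 → no match
4 → match
5 → no match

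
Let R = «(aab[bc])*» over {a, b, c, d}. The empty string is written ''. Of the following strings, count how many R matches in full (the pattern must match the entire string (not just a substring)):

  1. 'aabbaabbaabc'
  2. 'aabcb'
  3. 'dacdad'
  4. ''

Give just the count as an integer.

1 → match
2 → no match
3 → no match
4 → match
Total matched: 2

2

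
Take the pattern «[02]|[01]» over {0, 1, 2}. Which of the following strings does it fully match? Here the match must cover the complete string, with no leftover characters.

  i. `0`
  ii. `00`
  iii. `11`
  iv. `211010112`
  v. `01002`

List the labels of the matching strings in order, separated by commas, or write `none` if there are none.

i

i → match
ii → no match
iii → no match
iv → no match
v → no match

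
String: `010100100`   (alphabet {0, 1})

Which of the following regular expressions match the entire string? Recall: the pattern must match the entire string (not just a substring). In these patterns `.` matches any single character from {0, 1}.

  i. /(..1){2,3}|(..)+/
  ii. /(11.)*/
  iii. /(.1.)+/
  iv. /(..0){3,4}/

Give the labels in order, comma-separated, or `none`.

i → no match
ii → no match
iii → no match
iv → match

iv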